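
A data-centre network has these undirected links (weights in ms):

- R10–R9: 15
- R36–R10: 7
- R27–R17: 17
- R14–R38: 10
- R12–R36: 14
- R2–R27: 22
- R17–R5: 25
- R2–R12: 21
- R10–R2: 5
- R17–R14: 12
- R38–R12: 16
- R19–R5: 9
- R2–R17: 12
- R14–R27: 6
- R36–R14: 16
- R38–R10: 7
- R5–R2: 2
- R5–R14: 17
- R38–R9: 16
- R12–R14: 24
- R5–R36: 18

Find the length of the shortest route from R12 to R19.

32 ms

Shortest distances from R12:
R12: 0
R36: 14  (via R12)
R38: 16  (via R12)
R2: 21  (via R12)
R10: 21  (via R36)
R5: 23  (via R2)
R14: 24  (via R12)
R27: 30  (via R14)
R19: 32  (via R5)
Shortest route: R12–R2–R5–R19 = 32 ms.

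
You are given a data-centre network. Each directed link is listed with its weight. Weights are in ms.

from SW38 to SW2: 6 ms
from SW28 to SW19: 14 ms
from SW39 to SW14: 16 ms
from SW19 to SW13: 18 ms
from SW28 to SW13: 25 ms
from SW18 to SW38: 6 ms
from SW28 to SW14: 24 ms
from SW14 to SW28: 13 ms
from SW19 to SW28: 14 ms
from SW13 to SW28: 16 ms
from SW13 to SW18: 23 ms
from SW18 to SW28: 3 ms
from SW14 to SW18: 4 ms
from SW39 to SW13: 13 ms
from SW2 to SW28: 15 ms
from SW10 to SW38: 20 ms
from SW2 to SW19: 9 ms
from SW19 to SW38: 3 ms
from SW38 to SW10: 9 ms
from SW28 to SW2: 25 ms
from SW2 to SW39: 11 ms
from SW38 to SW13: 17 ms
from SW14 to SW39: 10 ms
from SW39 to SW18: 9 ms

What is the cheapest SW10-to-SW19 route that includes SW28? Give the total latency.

55 ms

Shortest SW10→SW28: SW10 → SW38 → SW2 → SW28 = 41
Shortest SW28→SW19: SW28 → SW19 = 14
Total via SW28: 41 + 14 = 55 ms.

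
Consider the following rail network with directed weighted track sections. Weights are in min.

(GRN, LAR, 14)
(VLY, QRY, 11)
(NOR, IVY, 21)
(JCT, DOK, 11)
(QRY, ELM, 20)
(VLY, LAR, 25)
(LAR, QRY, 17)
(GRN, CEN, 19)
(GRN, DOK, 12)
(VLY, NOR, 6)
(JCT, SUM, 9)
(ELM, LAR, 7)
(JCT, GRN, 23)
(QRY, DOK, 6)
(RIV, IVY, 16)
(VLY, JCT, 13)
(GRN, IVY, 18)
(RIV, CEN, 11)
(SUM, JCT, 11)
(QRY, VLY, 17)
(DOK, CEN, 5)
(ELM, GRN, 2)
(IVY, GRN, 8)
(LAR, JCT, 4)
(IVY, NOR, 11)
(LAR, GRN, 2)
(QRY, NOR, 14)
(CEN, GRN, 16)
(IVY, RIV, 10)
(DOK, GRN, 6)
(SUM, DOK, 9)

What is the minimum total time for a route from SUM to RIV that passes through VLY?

100 min

Shortest SUM→VLY: SUM → DOK → GRN → LAR → QRY → VLY = 63
Best VLY to RIV: VLY → NOR → IVY → RIV costing 37
Total via VLY: 63 + 37 = 100 min.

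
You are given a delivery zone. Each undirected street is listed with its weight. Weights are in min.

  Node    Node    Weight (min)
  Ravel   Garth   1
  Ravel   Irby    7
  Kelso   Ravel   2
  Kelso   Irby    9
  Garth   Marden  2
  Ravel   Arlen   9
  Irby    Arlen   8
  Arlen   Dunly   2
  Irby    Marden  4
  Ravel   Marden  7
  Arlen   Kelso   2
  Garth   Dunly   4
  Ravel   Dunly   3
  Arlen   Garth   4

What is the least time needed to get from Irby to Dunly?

10 min

Compare a few routes:
Irby–Marden–Garth–Arlen–Dunly: 4+2+4+2 = 12
Irby–Ravel–Garth–Dunly: 7+1+4 = 12
Irby–Marden–Garth–Dunly: 4+2+4 = 10
Irby–Marden–Garth–Ravel–Kelso–Arlen–Dunly: 4+2+1+2+2+2 = 13
Cheapest is Irby–Marden–Garth–Dunly at 10 min.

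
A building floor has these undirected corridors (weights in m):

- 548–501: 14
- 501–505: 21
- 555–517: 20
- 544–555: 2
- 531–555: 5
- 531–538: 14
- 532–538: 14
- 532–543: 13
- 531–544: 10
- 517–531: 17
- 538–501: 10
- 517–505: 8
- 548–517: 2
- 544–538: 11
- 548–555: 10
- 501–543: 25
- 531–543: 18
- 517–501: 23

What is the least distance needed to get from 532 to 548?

37 m

Running Dijkstra from 532:
532: 0
543: 13  (via 532)
538: 14  (via 532)
501: 24  (via 538)
544: 25  (via 538)
555: 27  (via 544)
531: 28  (via 538)
548: 37  (via 555)
Shortest route: 532 → 538 → 544 → 555 → 548 = 37 m.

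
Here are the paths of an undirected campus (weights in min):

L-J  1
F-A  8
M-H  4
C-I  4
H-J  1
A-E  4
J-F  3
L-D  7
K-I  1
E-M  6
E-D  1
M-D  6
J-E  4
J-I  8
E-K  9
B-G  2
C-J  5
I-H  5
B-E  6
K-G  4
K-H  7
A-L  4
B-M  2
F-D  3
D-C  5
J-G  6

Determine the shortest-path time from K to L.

Candidate routes:
K–H–J–L: 7+1+1 = 9
K–I–J–L: 1+8+1 = 10
K–I–H–J–L: 1+5+1+1 = 8
Cheapest is K–I–H–J–L at 8 min.

8 min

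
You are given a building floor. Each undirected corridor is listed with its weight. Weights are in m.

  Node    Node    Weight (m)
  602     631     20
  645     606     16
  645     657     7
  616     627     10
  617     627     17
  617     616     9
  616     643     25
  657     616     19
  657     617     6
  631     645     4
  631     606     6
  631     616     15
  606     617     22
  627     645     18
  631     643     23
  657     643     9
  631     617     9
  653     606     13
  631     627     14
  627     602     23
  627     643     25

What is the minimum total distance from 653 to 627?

Shortest distances from 653:
653: 0
606: 13  (via 653)
631: 19  (via 606)
645: 23  (via 631)
617: 28  (via 631)
657: 30  (via 645)
627: 33  (via 631)
Shortest route: 653 → 606 → 631 → 627 = 33 m.

33 m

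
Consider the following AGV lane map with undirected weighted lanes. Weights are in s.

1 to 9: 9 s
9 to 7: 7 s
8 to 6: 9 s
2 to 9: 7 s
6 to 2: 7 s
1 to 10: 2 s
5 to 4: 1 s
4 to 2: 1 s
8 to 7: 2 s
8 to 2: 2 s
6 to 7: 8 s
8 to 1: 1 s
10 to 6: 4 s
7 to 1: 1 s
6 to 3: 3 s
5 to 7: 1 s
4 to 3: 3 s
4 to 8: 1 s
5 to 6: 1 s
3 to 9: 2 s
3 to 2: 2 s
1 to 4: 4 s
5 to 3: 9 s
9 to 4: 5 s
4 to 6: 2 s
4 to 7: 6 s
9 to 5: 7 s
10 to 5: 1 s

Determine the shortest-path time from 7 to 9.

Running Dijkstra from 7:
7: 0
1: 1  (via 7)
5: 1  (via 7)
4: 2  (via 5)
6: 2  (via 5)
8: 2  (via 7)
10: 2  (via 5)
2: 3  (via 4)
3: 5  (via 4)
9: 7  (via 7)
Shortest route: 7–9 = 7 s.

7 s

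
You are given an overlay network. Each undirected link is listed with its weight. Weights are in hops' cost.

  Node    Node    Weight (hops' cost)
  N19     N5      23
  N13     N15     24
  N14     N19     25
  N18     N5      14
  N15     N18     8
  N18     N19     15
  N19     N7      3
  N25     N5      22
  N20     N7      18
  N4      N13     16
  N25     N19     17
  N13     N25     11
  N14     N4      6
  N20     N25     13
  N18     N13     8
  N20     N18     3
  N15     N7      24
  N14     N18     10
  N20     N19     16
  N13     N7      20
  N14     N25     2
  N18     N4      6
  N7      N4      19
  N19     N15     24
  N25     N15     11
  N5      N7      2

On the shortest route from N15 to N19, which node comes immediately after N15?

Enumerating some paths:
N15–N18–N19: 8+15 = 23
N15–N18–N20–N19: 8+3+16 = 27
N15–N19: 24 = 24
The minimum is 23 hops' cost via N15–N18–N19.
So from N15 the first move is to N18.

N18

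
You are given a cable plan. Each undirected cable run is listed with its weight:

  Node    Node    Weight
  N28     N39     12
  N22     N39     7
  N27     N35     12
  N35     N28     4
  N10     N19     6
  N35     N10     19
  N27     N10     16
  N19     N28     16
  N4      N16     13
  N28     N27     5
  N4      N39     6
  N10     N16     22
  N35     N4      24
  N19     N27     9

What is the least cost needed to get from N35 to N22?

Settle nodes by increasing distance from N35:
N35: 0
N28: 4  (via N35)
N27: 9  (via N28)
N39: 16  (via N28)
N19: 18  (via N27)
N10: 19  (via N35)
N4: 22  (via N39)
N22: 23  (via N39)
Shortest route: N35–N28–N39–N22 = 23.

23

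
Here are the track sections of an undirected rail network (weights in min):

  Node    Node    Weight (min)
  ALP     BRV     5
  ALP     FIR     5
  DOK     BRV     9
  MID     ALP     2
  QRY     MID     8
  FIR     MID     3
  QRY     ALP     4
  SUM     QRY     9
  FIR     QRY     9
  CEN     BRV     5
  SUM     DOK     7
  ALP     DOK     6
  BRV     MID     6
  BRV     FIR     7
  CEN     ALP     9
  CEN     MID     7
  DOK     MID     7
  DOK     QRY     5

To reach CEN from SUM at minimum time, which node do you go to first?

Candidate routes:
SUM - DOK - ALP - CEN: 7+6+9 = 22
SUM - DOK - ALP - MID - CEN: 7+6+2+7 = 22
SUM - DOK - MID - CEN: 7+7+7 = 21
Cheapest is SUM - DOK - MID - CEN at 21 min.
So from SUM the first move is to DOK.

DOK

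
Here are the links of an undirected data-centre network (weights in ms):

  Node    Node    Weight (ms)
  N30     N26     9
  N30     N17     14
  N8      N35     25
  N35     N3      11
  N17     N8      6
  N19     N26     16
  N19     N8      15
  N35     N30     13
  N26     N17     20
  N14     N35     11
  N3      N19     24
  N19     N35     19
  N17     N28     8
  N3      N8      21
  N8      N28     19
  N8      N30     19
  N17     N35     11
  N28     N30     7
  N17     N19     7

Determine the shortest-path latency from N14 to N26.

Running Dijkstra from N14:
N14: 0
N35: 11  (via N14)
N17: 22  (via N35)
N3: 22  (via N35)
N30: 24  (via N35)
N8: 28  (via N17)
N19: 29  (via N17)
N28: 30  (via N17)
N26: 33  (via N30)
Shortest route: N14–N35–N30–N26 = 33 ms.

33 ms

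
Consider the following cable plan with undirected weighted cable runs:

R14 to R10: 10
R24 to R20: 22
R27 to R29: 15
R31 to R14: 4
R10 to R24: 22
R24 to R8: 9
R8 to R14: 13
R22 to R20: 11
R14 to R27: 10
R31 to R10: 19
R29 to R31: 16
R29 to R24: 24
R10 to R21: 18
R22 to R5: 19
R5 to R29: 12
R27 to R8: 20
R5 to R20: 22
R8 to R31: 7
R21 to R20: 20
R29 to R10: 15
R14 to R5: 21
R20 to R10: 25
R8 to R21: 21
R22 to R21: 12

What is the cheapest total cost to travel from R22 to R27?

46

Compare a few routes:
R22–R21–R10–R14–R27: 12+18+10+10 = 50
R22–R5–R14–R27: 19+21+10 = 50
R22–R5–R29–R27: 19+12+15 = 46
The minimum is 46 via R22–R5–R29–R27.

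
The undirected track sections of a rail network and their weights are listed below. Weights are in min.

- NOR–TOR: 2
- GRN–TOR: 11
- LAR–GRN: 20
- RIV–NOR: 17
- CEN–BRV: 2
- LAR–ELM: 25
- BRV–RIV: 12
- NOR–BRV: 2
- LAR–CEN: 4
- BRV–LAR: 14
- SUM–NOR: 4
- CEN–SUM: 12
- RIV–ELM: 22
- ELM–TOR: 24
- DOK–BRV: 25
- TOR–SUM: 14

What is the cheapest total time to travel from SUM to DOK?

31 min

Enumerating some paths:
SUM - NOR - BRV - DOK: 4+2+25 = 31
SUM - CEN - BRV - DOK: 12+2+25 = 39
Cheapest is SUM - NOR - BRV - DOK at 31 min.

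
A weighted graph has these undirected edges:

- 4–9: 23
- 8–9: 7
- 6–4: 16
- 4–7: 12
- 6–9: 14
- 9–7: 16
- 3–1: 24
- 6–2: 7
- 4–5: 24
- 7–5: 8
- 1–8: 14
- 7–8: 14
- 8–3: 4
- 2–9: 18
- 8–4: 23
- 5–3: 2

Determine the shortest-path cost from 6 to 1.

Settle nodes by increasing distance from 6:
6: 0
2: 7  (via 6)
9: 14  (via 6)
4: 16  (via 6)
8: 21  (via 9)
3: 25  (via 8)
5: 27  (via 3)
7: 28  (via 4)
1: 35  (via 8)
Shortest route: 6–9–8–1 = 35.

35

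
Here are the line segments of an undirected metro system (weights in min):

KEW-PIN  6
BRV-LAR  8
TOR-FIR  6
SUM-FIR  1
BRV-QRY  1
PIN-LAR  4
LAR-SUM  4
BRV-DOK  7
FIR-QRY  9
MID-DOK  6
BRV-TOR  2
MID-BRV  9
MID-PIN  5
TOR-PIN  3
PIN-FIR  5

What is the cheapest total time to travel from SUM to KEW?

12 min

Compare a few routes:
SUM → LAR → PIN → KEW: 4+4+6 = 14
SUM → FIR → PIN → KEW: 1+5+6 = 12
SUM → FIR → TOR → PIN → KEW: 1+6+3+6 = 16
SUM → FIR → QRY → BRV → TOR → PIN → KEW: 1+9+1+2+3+6 = 22
The minimum is 12 min via SUM → FIR → PIN → KEW.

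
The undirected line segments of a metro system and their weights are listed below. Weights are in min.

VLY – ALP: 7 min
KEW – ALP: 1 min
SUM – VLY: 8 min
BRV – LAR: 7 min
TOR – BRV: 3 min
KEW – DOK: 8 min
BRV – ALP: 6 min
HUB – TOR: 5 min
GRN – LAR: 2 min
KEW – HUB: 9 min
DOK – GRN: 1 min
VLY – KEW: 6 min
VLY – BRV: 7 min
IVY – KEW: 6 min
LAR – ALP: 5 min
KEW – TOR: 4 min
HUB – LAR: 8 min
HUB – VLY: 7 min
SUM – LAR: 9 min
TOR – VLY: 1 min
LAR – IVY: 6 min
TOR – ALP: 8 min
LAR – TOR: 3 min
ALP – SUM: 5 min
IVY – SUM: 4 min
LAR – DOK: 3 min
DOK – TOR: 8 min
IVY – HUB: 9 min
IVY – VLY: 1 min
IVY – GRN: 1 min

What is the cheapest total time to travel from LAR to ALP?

Running Dijkstra from LAR:
LAR: 0
GRN: 2  (via LAR)
TOR: 3  (via LAR)
DOK: 3  (via LAR)
IVY: 3  (via GRN)
VLY: 4  (via TOR)
ALP: 5  (via LAR)
Shortest route: LAR–ALP = 5 min.

5 min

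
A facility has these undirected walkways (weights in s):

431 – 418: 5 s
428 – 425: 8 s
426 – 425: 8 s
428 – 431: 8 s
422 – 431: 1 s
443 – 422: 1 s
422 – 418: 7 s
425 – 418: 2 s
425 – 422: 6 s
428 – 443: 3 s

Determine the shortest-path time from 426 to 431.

Settle nodes by increasing distance from 426:
426: 0
425: 8  (via 426)
418: 10  (via 425)
422: 14  (via 425)
443: 15  (via 422)
431: 15  (via 418)
Shortest route: 426–425–418–431 = 15 s.

15 s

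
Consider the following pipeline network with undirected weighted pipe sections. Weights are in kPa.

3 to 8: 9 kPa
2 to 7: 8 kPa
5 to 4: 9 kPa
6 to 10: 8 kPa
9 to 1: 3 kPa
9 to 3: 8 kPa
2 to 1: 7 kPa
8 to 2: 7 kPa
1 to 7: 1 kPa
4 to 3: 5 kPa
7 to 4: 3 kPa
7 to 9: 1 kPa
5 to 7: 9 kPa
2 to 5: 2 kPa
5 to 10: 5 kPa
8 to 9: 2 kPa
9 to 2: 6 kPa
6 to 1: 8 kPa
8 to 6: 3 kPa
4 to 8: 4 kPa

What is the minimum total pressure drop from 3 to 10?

Enumerating some paths:
3–4–8–6–10: 5+4+3+8 = 20
3–4–5–10: 5+9+5 = 19
Cheapest is 3–4–5–10 at 19 kPa.

19 kPa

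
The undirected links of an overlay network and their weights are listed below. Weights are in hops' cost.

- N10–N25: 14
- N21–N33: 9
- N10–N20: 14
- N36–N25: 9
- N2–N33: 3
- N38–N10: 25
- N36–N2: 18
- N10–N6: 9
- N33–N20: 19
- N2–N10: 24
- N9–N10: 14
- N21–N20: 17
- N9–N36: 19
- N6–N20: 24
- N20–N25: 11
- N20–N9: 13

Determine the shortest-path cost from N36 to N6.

Shortest distances from N36:
N36: 0
N25: 9  (via N36)
N2: 18  (via N36)
N9: 19  (via N36)
N20: 20  (via N25)
N33: 21  (via N2)
N10: 23  (via N25)
N21: 30  (via N33)
N6: 32  (via N10)
Shortest route: N36–N25–N10–N6 = 32 hops' cost.

32 hops' cost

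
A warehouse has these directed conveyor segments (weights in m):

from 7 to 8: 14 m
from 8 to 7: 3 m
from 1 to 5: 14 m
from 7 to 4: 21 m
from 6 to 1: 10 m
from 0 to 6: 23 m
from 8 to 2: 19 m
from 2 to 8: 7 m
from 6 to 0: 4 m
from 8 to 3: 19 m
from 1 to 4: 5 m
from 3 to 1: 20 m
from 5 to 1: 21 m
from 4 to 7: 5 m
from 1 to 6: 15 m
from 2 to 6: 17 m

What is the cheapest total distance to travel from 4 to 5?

Settle nodes by increasing distance from 4:
4: 0
7: 5  (via 4)
8: 19  (via 7)
2: 38  (via 8)
3: 38  (via 8)
6: 55  (via 2)
1: 58  (via 3)
0: 59  (via 6)
5: 72  (via 1)
Shortest route: 4 → 7 → 8 → 3 → 1 → 5 = 72 m.

72 m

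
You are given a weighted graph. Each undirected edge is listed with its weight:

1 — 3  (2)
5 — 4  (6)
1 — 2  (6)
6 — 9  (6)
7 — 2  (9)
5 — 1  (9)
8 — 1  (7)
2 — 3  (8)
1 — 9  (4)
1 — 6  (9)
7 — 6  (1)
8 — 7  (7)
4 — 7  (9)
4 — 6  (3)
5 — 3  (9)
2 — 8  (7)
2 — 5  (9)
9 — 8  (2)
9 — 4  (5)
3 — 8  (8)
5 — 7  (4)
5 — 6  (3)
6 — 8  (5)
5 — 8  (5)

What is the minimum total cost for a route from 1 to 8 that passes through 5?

14

Shortest 1→5: 1 → 5 = 9
Best 5 to 8: 5 → 8 costing 5
Total via 5: 9 + 5 = 14.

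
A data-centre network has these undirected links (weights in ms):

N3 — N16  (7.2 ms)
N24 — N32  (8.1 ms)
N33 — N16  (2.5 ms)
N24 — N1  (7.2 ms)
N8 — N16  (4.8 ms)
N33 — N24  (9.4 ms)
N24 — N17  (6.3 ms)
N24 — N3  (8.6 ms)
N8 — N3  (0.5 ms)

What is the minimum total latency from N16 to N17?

Shortest distances from N16:
N16: 0
N33: 2.5  (via N16)
N8: 4.8  (via N16)
N3: 5.3  (via N8)
N24: 11.9  (via N33)
N17: 18.2  (via N24)
Shortest route: N16–N33–N24–N17 = 18.2 ms.

18.2 ms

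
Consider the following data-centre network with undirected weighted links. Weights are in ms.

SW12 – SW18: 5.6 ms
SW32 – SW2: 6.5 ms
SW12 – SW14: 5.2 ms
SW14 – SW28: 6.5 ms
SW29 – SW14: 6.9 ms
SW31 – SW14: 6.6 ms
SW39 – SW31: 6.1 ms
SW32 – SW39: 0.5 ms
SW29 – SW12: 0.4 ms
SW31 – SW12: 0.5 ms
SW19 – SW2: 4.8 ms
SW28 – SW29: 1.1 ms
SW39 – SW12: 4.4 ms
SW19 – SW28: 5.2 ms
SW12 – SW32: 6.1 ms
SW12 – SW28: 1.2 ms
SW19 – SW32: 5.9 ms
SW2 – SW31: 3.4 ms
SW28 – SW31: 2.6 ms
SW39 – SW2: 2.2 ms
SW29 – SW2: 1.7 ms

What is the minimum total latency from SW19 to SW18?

12 ms

Settle nodes by increasing distance from SW19:
SW19: 0
SW2: 4.8  (via SW19)
SW28: 5.2  (via SW19)
SW32: 5.9  (via SW19)
SW29: 6.3  (via SW28)
SW12: 6.4  (via SW28)
SW39: 6.4  (via SW32)
SW31: 6.9  (via SW12)
SW14: 11.6  (via SW12)
SW18: 12  (via SW12)
Shortest route: SW19 → SW28 → SW12 → SW18 = 12 ms.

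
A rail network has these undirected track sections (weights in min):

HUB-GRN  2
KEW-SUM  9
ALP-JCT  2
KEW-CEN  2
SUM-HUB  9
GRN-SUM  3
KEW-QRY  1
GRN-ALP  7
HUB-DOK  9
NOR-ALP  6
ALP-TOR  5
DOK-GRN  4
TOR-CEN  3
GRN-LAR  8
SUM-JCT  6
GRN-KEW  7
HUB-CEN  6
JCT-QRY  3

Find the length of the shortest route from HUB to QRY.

9 min

Settle nodes by increasing distance from HUB:
HUB: 0
GRN: 2  (via HUB)
SUM: 5  (via GRN)
DOK: 6  (via GRN)
CEN: 6  (via HUB)
KEW: 8  (via CEN)
TOR: 9  (via CEN)
ALP: 9  (via GRN)
QRY: 9  (via KEW)
Shortest route: HUB → CEN → KEW → QRY = 9 min.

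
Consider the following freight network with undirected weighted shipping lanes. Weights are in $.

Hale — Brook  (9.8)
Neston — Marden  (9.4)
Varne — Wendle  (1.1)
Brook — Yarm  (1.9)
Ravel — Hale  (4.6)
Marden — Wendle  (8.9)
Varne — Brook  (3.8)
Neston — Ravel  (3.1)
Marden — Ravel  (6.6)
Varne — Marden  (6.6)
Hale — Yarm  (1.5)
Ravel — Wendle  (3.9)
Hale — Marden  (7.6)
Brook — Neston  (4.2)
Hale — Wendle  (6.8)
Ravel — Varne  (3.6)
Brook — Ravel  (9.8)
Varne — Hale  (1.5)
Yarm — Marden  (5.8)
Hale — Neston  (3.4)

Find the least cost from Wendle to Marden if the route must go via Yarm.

Best Wendle to Yarm: Wendle → Varne → Hale → Yarm costing 4.1
Best Yarm to Marden: Yarm → Marden costing 5.8
Total via Yarm: 4.1 + 5.8 = $9.9.

$9.9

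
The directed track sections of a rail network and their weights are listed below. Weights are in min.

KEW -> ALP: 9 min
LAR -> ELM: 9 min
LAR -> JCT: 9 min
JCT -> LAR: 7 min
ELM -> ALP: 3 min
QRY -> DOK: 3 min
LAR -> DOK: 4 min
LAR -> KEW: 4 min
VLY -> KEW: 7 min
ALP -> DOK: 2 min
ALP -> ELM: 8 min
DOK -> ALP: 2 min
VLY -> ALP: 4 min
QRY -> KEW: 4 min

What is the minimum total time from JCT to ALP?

Settle nodes by increasing distance from JCT:
JCT: 0
LAR: 7  (via JCT)
KEW: 11  (via LAR)
DOK: 11  (via LAR)
ALP: 13  (via DOK)
Shortest route: JCT → LAR → DOK → ALP = 13 min.

13 min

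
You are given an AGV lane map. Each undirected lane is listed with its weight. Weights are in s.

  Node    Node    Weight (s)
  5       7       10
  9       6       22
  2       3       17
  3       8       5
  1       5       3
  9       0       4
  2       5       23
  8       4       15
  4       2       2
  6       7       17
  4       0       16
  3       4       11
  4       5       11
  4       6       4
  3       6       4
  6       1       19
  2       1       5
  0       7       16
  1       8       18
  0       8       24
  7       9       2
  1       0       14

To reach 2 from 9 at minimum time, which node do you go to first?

Compare a few routes:
9 → 0 → 4 → 2: 4+16+2 = 22
9 → 7 → 5 → 1 → 2: 2+10+3+5 = 20
Cheapest is 9 → 7 → 5 → 1 → 2 at 20 s.
So from 9 the first move is to 7.

7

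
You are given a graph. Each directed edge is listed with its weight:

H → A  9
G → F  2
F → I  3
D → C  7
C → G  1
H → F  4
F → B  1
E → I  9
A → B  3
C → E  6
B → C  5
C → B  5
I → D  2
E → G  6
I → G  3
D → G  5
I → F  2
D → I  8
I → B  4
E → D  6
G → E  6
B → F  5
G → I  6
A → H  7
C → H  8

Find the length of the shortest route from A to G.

Settle nodes by increasing distance from A:
A: 0
B: 3  (via A)
H: 7  (via A)
C: 8  (via B)
F: 8  (via B)
G: 9  (via C)
Shortest route: A–B–C–G = 9.

9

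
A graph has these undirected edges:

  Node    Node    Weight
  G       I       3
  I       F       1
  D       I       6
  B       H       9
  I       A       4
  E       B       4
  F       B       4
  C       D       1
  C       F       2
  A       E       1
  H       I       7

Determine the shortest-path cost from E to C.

8

Settle nodes by increasing distance from E:
E: 0
A: 1  (via E)
B: 4  (via E)
I: 5  (via A)
F: 6  (via I)
C: 8  (via F)
Shortest route: E–A–I–F–C = 8.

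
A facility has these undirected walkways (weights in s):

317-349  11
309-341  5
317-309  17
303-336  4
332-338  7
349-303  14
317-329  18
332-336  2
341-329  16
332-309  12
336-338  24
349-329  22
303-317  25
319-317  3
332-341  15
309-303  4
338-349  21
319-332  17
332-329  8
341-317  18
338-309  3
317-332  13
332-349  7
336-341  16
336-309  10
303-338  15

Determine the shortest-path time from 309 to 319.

Enumerating some paths:
309–303–336–332–317–319: 4+4+2+13+3 = 26
309–341–317–319: 5+18+3 = 26
309–317–319: 17+3 = 20
Cheapest is 309–317–319 at 20 s.

20 s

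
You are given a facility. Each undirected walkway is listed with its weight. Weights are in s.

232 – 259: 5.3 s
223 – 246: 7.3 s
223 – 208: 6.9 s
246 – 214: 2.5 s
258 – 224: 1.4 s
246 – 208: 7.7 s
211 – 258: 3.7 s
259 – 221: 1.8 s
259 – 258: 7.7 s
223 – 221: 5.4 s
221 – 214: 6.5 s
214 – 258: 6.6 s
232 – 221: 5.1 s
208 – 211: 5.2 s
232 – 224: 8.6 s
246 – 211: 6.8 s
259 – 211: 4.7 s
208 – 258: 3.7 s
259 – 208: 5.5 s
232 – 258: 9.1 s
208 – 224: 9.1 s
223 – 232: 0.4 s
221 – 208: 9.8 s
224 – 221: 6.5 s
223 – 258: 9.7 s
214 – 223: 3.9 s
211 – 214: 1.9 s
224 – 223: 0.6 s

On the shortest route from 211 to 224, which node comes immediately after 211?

Compare a few routes:
211 → 214 → 258 → 224: 1.9+6.6+1.4 = 9.9
211 → 214 → 223 → 224: 1.9+3.9+0.6 = 6.4
211 → 208 → 258 → 224: 5.2+3.7+1.4 = 10.3
211 → 258 → 224: 3.7+1.4 = 5.1
The minimum is 5.1 s via 211 → 258 → 224.
So from 211 the first move is to 258.

258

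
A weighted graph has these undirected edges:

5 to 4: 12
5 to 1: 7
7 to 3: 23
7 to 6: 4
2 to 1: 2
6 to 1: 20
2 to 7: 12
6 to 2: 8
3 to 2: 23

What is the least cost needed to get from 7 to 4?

33

Running Dijkstra from 7:
7: 0
6: 4  (via 7)
2: 12  (via 7)
1: 14  (via 2)
5: 21  (via 1)
3: 23  (via 7)
4: 33  (via 5)
Shortest route: 7–2–1–5–4 = 33.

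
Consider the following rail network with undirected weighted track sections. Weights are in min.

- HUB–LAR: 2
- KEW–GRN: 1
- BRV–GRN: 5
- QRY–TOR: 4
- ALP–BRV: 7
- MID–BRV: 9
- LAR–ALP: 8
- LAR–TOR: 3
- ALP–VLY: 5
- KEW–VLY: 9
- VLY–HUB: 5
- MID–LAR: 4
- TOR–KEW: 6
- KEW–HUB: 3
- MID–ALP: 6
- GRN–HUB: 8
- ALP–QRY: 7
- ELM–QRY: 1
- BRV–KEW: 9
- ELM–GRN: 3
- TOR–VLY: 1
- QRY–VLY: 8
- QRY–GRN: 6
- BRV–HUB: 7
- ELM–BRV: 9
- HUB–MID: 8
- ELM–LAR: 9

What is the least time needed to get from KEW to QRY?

Settle nodes by increasing distance from KEW:
KEW: 0
GRN: 1  (via KEW)
HUB: 3  (via KEW)
ELM: 4  (via GRN)
QRY: 5  (via ELM)
Shortest route: KEW–GRN–ELM–QRY = 5 min.

5 min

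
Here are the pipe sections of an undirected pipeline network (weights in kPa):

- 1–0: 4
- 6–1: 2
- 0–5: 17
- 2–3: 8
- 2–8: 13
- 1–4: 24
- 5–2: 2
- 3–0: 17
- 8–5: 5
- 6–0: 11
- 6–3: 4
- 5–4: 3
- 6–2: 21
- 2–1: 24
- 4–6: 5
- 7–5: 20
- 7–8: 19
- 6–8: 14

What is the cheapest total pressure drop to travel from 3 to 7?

30 kPa

Settle nodes by increasing distance from 3:
3: 0
6: 4  (via 3)
1: 6  (via 6)
2: 8  (via 3)
4: 9  (via 6)
0: 10  (via 1)
5: 10  (via 2)
8: 15  (via 5)
7: 30  (via 5)
Shortest route: 3–2–5–7 = 30 kPa.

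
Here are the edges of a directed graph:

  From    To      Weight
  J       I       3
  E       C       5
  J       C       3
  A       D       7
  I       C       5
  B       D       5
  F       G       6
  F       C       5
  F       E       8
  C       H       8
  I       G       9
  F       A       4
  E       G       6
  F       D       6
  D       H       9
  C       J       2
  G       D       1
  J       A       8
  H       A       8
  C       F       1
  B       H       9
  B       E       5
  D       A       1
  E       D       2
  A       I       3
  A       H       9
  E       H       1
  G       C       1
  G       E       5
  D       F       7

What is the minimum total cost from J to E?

Shortest distances from J:
J: 0
C: 3  (via J)
I: 3  (via J)
F: 4  (via C)
A: 8  (via J)
D: 10  (via F)
G: 10  (via F)
H: 11  (via C)
E: 12  (via F)
Shortest route: J–C–F–E = 12.

12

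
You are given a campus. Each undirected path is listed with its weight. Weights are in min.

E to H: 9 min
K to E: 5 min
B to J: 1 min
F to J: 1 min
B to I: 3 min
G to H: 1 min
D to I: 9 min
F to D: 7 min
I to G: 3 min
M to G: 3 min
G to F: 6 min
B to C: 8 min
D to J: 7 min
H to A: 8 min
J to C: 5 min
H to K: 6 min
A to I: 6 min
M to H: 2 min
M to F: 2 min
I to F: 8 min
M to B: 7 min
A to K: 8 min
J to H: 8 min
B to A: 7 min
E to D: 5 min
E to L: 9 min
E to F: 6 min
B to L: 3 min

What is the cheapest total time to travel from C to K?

16 min

Shortest distances from C:
C: 0
J: 5  (via C)
B: 6  (via J)
F: 6  (via J)
M: 8  (via F)
I: 9  (via B)
L: 9  (via B)
H: 10  (via M)
G: 11  (via M)
D: 12  (via J)
E: 12  (via F)
A: 13  (via B)
K: 16  (via H)
Shortest route: C–J–F–M–H–K = 16 min.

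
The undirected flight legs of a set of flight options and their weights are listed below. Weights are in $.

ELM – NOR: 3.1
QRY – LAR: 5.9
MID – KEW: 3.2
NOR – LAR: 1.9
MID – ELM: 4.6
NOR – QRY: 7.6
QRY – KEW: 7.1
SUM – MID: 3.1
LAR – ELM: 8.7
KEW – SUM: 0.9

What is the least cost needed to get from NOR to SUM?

Candidate routes:
NOR - ELM - MID - SUM: 3.1+4.6+3.1 = 10.8
NOR - ELM - MID - KEW - SUM: 3.1+4.6+3.2+0.9 = 11.8
Cheapest is NOR - ELM - MID - SUM at $10.8.

$10.8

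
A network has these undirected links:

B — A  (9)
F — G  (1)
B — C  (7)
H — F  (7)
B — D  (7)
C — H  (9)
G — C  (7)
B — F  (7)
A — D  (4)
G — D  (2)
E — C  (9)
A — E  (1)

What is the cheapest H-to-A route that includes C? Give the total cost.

19

Best H to C: H → C costing 9
Shortest C→A: C → E → A = 10
Total via C: 9 + 10 = 19.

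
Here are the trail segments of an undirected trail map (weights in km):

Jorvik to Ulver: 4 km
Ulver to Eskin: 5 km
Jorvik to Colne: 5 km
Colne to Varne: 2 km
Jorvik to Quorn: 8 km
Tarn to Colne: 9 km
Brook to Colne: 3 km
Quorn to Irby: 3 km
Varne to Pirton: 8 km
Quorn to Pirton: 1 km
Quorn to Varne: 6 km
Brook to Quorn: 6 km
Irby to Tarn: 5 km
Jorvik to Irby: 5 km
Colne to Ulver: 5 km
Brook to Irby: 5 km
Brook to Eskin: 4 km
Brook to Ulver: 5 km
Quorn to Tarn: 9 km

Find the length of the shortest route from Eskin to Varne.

9 km

Compare a few routes:
Eskin–Brook–Colne–Varne: 4+3+2 = 9
Eskin–Ulver–Colne–Varne: 5+5+2 = 12
Cheapest is Eskin–Brook–Colne–Varne at 9 km.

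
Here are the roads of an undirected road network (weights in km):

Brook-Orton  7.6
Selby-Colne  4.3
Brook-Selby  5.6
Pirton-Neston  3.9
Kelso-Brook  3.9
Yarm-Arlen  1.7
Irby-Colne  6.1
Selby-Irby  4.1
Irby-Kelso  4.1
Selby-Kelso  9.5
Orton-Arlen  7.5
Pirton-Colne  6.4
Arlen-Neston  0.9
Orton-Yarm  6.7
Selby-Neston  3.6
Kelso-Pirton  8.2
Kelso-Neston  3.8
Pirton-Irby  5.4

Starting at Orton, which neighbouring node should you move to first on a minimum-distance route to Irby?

Candidate routes:
Orton - Yarm - Arlen - Neston - Selby - Irby: 6.7+1.7+0.9+3.6+4.1 = 17
Orton - Arlen - Neston - Kelso - Irby: 7.5+0.9+3.8+4.1 = 16.3
Orton - Brook - Kelso - Irby: 7.6+3.9+4.1 = 15.6
Orton - Arlen - Neston - Selby - Irby: 7.5+0.9+3.6+4.1 = 16.1
Cheapest is Orton - Brook - Kelso - Irby at 15.6 km.
So from Orton the first move is to Brook.

Brook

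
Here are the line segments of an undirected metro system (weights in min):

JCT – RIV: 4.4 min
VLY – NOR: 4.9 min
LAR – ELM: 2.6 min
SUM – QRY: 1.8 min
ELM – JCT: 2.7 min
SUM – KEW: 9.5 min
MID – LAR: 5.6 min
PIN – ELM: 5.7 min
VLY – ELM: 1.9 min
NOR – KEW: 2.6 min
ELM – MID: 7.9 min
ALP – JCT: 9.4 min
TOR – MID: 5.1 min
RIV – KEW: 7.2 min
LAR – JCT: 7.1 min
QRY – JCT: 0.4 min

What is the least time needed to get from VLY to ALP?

Shortest distances from VLY:
VLY: 0
ELM: 1.9  (via VLY)
LAR: 4.5  (via ELM)
JCT: 4.6  (via ELM)
NOR: 4.9  (via VLY)
QRY: 5  (via JCT)
SUM: 6.8  (via QRY)
KEW: 7.5  (via NOR)
PIN: 7.6  (via ELM)
RIV: 9  (via JCT)
MID: 9.8  (via ELM)
ALP: 14  (via JCT)
Shortest route: VLY–ELM–JCT–ALP = 14 min.

14 min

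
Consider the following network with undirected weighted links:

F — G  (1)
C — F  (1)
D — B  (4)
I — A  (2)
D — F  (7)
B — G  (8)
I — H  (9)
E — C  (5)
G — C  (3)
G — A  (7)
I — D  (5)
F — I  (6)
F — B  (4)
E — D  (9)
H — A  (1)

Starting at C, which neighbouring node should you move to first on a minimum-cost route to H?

F

Compare a few routes:
C - F - G - A - H: 1+1+7+1 = 10
C - G - F - I - A - H: 3+1+6+2+1 = 13
C - G - A - H: 3+7+1 = 11
Cheapest is C - F - G - A - H at 10.
So from C the first move is to F.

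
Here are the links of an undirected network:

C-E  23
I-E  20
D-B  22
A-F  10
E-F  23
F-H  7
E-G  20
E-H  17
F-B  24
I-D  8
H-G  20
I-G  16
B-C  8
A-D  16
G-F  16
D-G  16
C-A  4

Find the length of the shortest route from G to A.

26

Settle nodes by increasing distance from G:
G: 0
D: 16  (via G)
F: 16  (via G)
I: 16  (via G)
E: 20  (via G)
H: 20  (via G)
A: 26  (via F)
Shortest route: G → F → A = 26.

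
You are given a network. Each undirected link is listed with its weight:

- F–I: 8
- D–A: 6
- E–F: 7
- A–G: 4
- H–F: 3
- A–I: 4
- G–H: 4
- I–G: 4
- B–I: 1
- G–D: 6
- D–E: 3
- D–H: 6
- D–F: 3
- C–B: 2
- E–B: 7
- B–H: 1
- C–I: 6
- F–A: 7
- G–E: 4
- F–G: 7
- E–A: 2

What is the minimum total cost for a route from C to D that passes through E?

12

Best C to E: C → B → E costing 9
Shortest E→D: E → D = 3
Total via E: 9 + 3 = 12.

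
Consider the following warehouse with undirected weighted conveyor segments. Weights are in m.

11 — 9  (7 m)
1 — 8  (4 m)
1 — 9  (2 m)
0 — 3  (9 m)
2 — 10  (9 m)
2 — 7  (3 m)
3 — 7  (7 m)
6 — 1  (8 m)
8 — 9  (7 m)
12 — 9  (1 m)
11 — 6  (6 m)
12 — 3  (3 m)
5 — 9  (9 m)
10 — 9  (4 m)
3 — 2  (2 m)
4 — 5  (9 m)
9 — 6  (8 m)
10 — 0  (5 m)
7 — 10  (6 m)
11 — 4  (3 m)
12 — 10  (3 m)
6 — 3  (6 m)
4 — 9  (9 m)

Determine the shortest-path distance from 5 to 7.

Settle nodes by increasing distance from 5:
5: 0
4: 9  (via 5)
9: 9  (via 5)
12: 10  (via 9)
1: 11  (via 9)
11: 12  (via 4)
3: 13  (via 12)
10: 13  (via 9)
2: 15  (via 3)
8: 15  (via 1)
6: 17  (via 9)
0: 18  (via 10)
7: 18  (via 2)
Shortest route: 5 → 9 → 12 → 3 → 2 → 7 = 18 m.

18 m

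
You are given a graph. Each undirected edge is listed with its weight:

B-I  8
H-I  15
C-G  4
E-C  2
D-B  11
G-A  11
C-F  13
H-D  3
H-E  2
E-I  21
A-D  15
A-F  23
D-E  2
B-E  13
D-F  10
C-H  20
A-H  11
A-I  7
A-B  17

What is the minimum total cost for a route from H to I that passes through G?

Shortest H→G: H → E → C → G = 8
Shortest G→I: G → A → I = 18
Total via G: 8 + 18 = 26.

26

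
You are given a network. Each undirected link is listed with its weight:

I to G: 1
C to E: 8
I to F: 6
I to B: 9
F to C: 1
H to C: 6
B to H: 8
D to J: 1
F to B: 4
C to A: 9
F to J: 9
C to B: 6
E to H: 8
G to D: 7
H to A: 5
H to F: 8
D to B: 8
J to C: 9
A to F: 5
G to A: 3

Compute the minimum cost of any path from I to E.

15

Compare a few routes:
I - F - C - E: 6+1+8 = 15
I - G - A - H - E: 1+3+5+8 = 17
The minimum is 15 via I - F - C - E.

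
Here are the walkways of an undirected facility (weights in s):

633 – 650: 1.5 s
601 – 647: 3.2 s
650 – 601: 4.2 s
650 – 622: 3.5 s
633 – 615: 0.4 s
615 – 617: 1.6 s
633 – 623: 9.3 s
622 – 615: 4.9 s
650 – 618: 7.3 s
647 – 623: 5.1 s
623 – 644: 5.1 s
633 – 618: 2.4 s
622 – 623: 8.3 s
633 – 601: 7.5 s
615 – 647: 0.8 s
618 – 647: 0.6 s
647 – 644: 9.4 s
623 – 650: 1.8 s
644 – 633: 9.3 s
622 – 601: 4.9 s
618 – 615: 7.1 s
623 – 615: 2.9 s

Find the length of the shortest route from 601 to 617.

Compare a few routes:
601 → 650 → 633 → 615 → 617: 4.2+1.5+0.4+1.6 = 7.7
601 → 647 → 615 → 617: 3.2+0.8+1.6 = 5.6
The minimum is 5.6 s via 601 → 647 → 615 → 617.

5.6 s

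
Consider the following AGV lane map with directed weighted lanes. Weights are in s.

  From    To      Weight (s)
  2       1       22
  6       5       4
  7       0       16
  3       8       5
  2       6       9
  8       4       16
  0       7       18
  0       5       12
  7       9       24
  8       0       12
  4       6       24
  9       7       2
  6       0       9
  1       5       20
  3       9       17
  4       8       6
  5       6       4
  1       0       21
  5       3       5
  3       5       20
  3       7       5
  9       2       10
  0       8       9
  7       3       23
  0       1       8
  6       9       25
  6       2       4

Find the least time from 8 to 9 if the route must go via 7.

Shortest 8→7: 8 → 0 → 7 = 30
Best 7 to 9: 7 → 9 costing 24
Total via 7: 30 + 24 = 54 s.

54 s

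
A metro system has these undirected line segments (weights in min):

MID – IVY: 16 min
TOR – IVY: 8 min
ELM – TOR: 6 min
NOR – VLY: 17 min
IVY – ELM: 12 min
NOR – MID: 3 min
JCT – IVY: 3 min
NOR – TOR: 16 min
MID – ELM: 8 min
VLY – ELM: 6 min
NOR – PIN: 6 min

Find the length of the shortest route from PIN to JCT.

Candidate routes:
PIN - NOR - MID - ELM - IVY - JCT: 6+3+8+12+3 = 32
PIN - NOR - TOR - IVY - JCT: 6+16+8+3 = 33
PIN - NOR - MID - IVY - JCT: 6+3+16+3 = 28
The minimum is 28 min via PIN - NOR - MID - IVY - JCT.

28 min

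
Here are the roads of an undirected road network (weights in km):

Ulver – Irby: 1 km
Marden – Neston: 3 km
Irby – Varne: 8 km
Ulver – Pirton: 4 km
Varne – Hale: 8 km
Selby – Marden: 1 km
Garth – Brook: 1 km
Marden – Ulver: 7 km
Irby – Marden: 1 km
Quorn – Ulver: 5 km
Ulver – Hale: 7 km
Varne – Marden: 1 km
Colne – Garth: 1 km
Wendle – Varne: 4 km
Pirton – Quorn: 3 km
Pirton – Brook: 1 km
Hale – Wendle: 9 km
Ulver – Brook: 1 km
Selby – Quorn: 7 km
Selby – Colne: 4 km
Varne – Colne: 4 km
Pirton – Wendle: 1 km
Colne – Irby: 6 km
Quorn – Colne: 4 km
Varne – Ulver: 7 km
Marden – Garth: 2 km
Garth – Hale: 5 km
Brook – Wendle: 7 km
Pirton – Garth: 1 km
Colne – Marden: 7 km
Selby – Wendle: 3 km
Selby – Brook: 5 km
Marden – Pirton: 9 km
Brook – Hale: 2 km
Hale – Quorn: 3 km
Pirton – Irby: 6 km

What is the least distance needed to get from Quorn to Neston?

9 km

Compare a few routes:
Quorn - Pirton - Garth - Marden - Neston: 3+1+2+3 = 9
Quorn - Pirton - Brook - Garth - Marden - Neston: 3+1+1+2+3 = 10
Quorn - Pirton - Brook - Ulver - Irby - Marden - Neston: 3+1+1+1+1+3 = 10
Quorn - Ulver - Irby - Marden - Neston: 5+1+1+3 = 10
The minimum is 9 km via Quorn - Pirton - Garth - Marden - Neston.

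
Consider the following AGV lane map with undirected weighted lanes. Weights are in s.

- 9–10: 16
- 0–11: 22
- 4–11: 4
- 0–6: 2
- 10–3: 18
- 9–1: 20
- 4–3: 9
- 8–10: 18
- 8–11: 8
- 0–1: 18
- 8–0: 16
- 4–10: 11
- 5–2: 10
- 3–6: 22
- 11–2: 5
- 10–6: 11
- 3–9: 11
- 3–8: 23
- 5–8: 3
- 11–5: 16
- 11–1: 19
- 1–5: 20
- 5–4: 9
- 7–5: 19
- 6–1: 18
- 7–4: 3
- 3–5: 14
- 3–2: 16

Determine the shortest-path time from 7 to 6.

25 s

Settle nodes by increasing distance from 7:
7: 0
4: 3  (via 7)
11: 7  (via 4)
2: 12  (via 11)
3: 12  (via 4)
5: 12  (via 4)
10: 14  (via 4)
8: 15  (via 11)
9: 23  (via 3)
6: 25  (via 10)
Shortest route: 7 → 4 → 10 → 6 = 25 s.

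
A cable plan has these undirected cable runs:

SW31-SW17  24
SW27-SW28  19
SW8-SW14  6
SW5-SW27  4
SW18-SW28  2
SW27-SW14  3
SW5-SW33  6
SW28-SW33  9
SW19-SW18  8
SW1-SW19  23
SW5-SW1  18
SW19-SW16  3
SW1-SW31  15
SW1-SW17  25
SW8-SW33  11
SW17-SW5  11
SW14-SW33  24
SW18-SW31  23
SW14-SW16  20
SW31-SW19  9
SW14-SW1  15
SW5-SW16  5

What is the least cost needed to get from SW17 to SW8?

24

Candidate routes:
SW17 → SW5 → SW33 → SW8: 11+6+11 = 28
SW17 → SW5 → SW27 → SW14 → SW8: 11+4+3+6 = 24
Cheapest is SW17 → SW5 → SW27 → SW14 → SW8 at 24.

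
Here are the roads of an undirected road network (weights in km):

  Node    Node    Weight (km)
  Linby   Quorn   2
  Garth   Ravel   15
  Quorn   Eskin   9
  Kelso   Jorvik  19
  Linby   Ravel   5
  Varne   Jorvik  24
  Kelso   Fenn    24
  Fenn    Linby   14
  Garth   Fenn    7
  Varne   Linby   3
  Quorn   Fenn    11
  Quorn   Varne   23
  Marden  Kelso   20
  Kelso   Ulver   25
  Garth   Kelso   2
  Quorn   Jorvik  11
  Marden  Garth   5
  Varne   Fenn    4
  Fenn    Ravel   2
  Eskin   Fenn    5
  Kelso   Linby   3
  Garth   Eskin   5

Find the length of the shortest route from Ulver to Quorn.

Enumerating some paths:
Ulver - Kelso - Garth - Fenn - Ravel - Linby - Quorn: 25+2+7+2+5+2 = 43
Ulver - Kelso - Linby - Quorn: 25+3+2 = 30
Ulver - Kelso - Garth - Eskin - Quorn: 25+2+5+9 = 41
The minimum is 30 km via Ulver - Kelso - Linby - Quorn.

30 km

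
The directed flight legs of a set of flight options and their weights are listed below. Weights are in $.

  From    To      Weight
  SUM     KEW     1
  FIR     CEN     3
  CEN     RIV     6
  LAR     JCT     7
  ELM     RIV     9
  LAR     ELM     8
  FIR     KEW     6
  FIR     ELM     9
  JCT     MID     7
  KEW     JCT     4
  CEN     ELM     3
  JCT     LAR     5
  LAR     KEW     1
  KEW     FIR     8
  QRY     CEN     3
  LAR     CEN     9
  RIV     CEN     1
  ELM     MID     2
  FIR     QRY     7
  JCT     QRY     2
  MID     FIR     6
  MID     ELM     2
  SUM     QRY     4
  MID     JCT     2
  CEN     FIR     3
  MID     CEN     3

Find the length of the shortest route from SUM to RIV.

$13

Enumerating some paths:
SUM–KEW–FIR–CEN–RIV: 1+8+3+6 = 18
SUM–KEW–JCT–QRY–CEN–RIV: 1+4+2+3+6 = 16
SUM–QRY–CEN–RIV: 4+3+6 = 13
The minimum is $13 via SUM–QRY–CEN–RIV.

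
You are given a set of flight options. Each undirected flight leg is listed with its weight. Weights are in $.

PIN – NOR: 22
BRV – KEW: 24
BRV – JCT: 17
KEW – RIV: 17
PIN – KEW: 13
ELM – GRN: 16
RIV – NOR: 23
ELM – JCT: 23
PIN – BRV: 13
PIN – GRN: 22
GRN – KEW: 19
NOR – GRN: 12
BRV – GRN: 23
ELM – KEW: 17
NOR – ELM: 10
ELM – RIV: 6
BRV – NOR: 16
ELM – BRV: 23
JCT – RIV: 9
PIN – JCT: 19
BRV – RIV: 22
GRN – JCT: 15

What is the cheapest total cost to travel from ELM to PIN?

$30

Running Dijkstra from ELM:
ELM: 0
RIV: 6  (via ELM)
NOR: 10  (via ELM)
JCT: 15  (via RIV)
GRN: 16  (via ELM)
KEW: 17  (via ELM)
BRV: 23  (via ELM)
PIN: 30  (via KEW)
Shortest route: ELM–KEW–PIN = $30.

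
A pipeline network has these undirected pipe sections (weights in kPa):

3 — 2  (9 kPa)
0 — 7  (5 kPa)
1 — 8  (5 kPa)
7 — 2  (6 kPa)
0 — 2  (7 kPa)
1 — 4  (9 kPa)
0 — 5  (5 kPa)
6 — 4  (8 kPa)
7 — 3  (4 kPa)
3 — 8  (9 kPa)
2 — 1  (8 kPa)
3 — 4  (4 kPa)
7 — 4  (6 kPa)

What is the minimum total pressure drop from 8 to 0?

Enumerating some paths:
8 → 1 → 2 → 0: 5+8+7 = 20
8 → 3 → 7 → 0: 9+4+5 = 18
8 → 1 → 2 → 7 → 0: 5+8+6+5 = 24
The minimum is 18 kPa via 8 → 3 → 7 → 0.

18 kPa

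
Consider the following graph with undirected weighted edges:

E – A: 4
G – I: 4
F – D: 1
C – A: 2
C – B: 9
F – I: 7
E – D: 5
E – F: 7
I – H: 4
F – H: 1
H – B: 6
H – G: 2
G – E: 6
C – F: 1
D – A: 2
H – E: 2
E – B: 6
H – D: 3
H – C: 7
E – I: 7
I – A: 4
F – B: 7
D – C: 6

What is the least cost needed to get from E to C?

4

Candidate routes:
E → H → F → C: 2+1+1 = 4
E → A → C: 4+2 = 6
Cheapest is E → H → F → C at 4.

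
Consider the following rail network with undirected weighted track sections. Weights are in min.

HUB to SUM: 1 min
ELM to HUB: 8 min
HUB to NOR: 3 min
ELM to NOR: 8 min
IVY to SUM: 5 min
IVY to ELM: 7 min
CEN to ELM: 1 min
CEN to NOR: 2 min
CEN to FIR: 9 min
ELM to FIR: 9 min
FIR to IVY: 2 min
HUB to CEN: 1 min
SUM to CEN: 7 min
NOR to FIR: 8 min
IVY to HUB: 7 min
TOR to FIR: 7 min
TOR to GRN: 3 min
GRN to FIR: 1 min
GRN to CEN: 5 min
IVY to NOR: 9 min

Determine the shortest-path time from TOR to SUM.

Compare a few routes:
TOR → GRN → CEN → HUB → SUM: 3+5+1+1 = 10
TOR → GRN → FIR → IVY → SUM: 3+1+2+5 = 11
TOR → FIR → IVY → SUM: 7+2+5 = 14
Cheapest is TOR → GRN → CEN → HUB → SUM at 10 min.

10 min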